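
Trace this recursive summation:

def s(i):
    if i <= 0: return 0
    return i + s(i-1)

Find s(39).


s(39)
= 39 + 38 + 37 + 36 + 35 + 34 + 33 + 32 + 31 + 30 + 29 + 28 + 27 + 26 + 25 + 24 + 23 + 22 + 21 + 20 + 19 + 18 + 17 + 16 + 15 + 14 + 13 + 12 + 11 + 10 + 9 + 8 + 7 + 6 + 5 + 4 + 3 + 2 + 1 + s(0)
= 39 + 38 + 37 + 36 + 35 + 34 + 33 + 32 + 31 + 30 + 29 + 28 + 27 + 26 + 25 + 24 + 23 + 22 + 21 + 20 + 19 + 18 + 17 + 16 + 15 + 14 + 13 + 12 + 11 + 10 + 9 + 8 + 7 + 6 + 5 + 4 + 3 + 2 + 1 + 0
= 780

780


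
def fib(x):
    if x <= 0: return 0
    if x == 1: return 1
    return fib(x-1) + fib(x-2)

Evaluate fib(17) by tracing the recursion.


Computing fib(17) bottom-up:
fib(0) = 0
fib(1) = 1
fib(2) = fib(1) + fib(0) = 1 + 0 = 1
fib(3) = fib(2) + fib(1) = 1 + 1 = 2
fib(4) = fib(3) + fib(2) = 2 + 1 = 3
fib(5) = fib(4) + fib(3) = 3 + 2 = 5
fib(6) = fib(5) + fib(4) = 5 + 3 = 8
fib(7) = fib(6) + fib(5) = 8 + 5 = 13
fib(8) = fib(7) + fib(6) = 13 + 8 = 21
fib(9) = fib(8) + fib(7) = 21 + 13 = 34
fib(10) = fib(9) + fib(8) = 34 + 21 = 55
fib(11) = fib(10) + fib(9) = 55 + 34 = 89
fib(12) = fib(11) + fib(10) = 89 + 55 = 144
fib(13) = fib(12) + fib(11) = 144 + 89 = 233
fib(14) = fib(13) + fib(12) = 233 + 144 = 377
fib(15) = fib(14) + fib(13) = 377 + 233 = 610
fib(16) = fib(15) + fib(14) = 610 + 377 = 987
fib(17) = fib(16) + fib(15) = 987 + 610 = 1597

1597


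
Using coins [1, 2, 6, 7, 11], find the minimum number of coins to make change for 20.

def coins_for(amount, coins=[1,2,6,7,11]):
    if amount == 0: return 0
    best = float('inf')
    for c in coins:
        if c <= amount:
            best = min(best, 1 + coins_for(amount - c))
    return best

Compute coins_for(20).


Building up with DP:
coins_for(0) = 0
coins_for(1) = min(1+coins_for(0)=1+0=1) = 1
coins_for(2) = min(1+coins_for(1)=1+1=2, 1+coins_for(0)=1+0=1) = 1
coins_for(3) = min(1+coins_for(2)=1+1=2, 1+coins_for(1)=1+1=2) = 2
coins_for(4) = min(1+coins_for(3)=1+2=3, 1+coins_for(2)=1+1=2) = 2
coins_for(5) = min(1+coins_for(4)=1+2=3, 1+coins_for(3)=1+2=3) = 3
coins_for(6) = min(1+coins_for(5)=1+3=4, 1+coins_for(4)=1+2=3, 1+coins_for(0)=1+0=1) = 1
coins_for(7) = min(1+coins_for(6)=1+1=2, 1+coins_for(5)=1+3=4, 1+coins_for(1)=1+1=2, 1+coins_for(0)=1+0=1) = 1
coins_for(8) = min(1+coins_for(7)=1+1=2, 1+coins_for(6)=1+1=2, 1+coins_for(2)=1+1=2, 1+coins_for(1)=1+1=2) = 2
coins_for(9) = min(1+coins_for(8)=1+2=3, 1+coins_for(7)=1+1=2, 1+coins_for(3)=1+2=3, 1+coins_for(2)=1+1=2) = 2
coins_for(10) = min(1+coins_for(9)=1+2=3, 1+coins_for(8)=1+2=3, 1+coins_for(4)=1+2=3, 1+coins_for(3)=1+2=3) = 3
coins_for(11) = min(1+coins_for(10)=1+3=4, 1+coins_for(9)=1+2=3, 1+coins_for(5)=1+3=4, 1+coins_for(4)=1+2=3, 1+coins_for(0)=1+0=1) = 1
coins_for(12) = min(1+coins_for(11)=1+1=2, 1+coins_for(10)=1+3=4, 1+coins_for(6)=1+1=2, 1+coins_for(5)=1+3=4, 1+coins_for(1)=1+1=2) = 2
coins_for(13) = min(1+coins_for(12)=1+2=3, 1+coins_for(11)=1+1=2, 1+coins_for(7)=1+1=2, 1+coins_for(6)=1+1=2, 1+coins_for(2)=1+1=2) = 2
coins_for(14) = min(1+coins_for(13)=1+2=3, 1+coins_for(12)=1+2=3, 1+coins_for(8)=1+2=3, 1+coins_for(7)=1+1=2, 1+coins_for(3)=1+2=3) = 2
coins_for(15) = min(1+coins_for(14)=1+2=3, 1+coins_for(13)=1+2=3, 1+coins_for(9)=1+2=3, 1+coins_for(8)=1+2=3, 1+coins_for(4)=1+2=3) = 3
coins_for(16) = min(1+coins_for(15)=1+3=4, 1+coins_for(14)=1+2=3, 1+coins_for(10)=1+3=4, 1+coins_for(9)=1+2=3, 1+coins_for(5)=1+3=4) = 3
coins_for(17) = min(1+coins_for(16)=1+3=4, 1+coins_for(15)=1+3=4, 1+coins_for(11)=1+1=2, 1+coins_for(10)=1+3=4, 1+coins_for(6)=1+1=2) = 2
coins_for(18) = min(1+coins_for(17)=1+2=3, 1+coins_for(16)=1+3=4, 1+coins_for(12)=1+2=3, 1+coins_for(11)=1+1=2, 1+coins_for(7)=1+1=2) = 2
coins_for(19) = min(1+coins_for(18)=1+2=3, 1+coins_for(17)=1+2=3, 1+coins_for(13)=1+2=3, 1+coins_for(12)=1+2=3, 1+coins_for(8)=1+2=3) = 3
coins_for(20) = min(1+coins_for(19)=1+3=4, 1+coins_for(18)=1+2=3, 1+coins_for(14)=1+2=3, 1+coins_for(13)=1+2=3, 1+coins_for(9)=1+2=3) = 3

3


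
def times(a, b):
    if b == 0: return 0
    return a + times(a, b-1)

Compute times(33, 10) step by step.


times(33, 10) = 33 + times(33, 9)
times(33, 9) = 33 + times(33, 8)
times(33, 8) = 33 + times(33, 7)
times(33, 7) = 33 + times(33, 6)
times(33, 6) = 33 + times(33, 5)
times(33, 5) = 33 + times(33, 4)
times(33, 4) = 33 + times(33, 3)
times(33, 3) = 33 + times(33, 2)
times(33, 2) = 33 + times(33, 1)
times(33, 1) = 33 + times(33, 0)
times(33, 0) = 0  (base case)
Total: 33 + 33 + 33 + 33 + 33 + 33 + 33 + 33 + 33 + 33 + 0 = 330

330


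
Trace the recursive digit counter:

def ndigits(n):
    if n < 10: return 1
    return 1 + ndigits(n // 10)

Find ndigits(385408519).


ndigits(385408519) = 1 + ndigits(38540851)
ndigits(38540851) = 1 + ndigits(3854085)
ndigits(3854085) = 1 + ndigits(385408)
ndigits(385408) = 1 + ndigits(38540)
ndigits(38540) = 1 + ndigits(3854)
ndigits(3854) = 1 + ndigits(385)
ndigits(385) = 1 + ndigits(38)
ndigits(38) = 1 + ndigits(3)
ndigits(3) = 1  (base case: 3 < 10)
Unwinding: 1 + 1 + 1 + 1 + 1 + 1 + 1 + 1 + 1 = 9

9


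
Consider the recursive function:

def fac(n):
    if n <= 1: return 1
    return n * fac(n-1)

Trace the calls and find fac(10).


fac(10)
= 10 * fac(9)
= 10 * 9 * fac(8)
= 10 * 9 * 8 * fac(7)
= 10 * 9 * 8 * 7 * fac(6)
= 10 * 9 * 8 * 7 * 6 * fac(5)
= 10 * 9 * 8 * 7 * 6 * 5 * fac(4)
= 10 * 9 * 8 * 7 * 6 * 5 * 4 * fac(3)
= 10 * 9 * 8 * 7 * 6 * 5 * 4 * 3 * fac(2)
= 10 * 9 * 8 * 7 * 6 * 5 * 4 * 3 * 2 * fac(1)
= 10 * 9 * 8 * 7 * 6 * 5 * 4 * 3 * 2 * 1
= 3628800

3628800


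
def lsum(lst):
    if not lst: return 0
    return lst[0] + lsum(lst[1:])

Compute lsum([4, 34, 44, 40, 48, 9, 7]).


lsum([4, 34, 44, 40, 48, 9, 7]) = 4 + lsum([34, 44, 40, 48, 9, 7])
lsum([34, 44, 40, 48, 9, 7]) = 34 + lsum([44, 40, 48, 9, 7])
lsum([44, 40, 48, 9, 7]) = 44 + lsum([40, 48, 9, 7])
lsum([40, 48, 9, 7]) = 40 + lsum([48, 9, 7])
lsum([48, 9, 7]) = 48 + lsum([9, 7])
lsum([9, 7]) = 9 + lsum([7])
lsum([7]) = 7 + lsum([])
lsum([]) = 0  (base case)
Total: 4 + 34 + 44 + 40 + 48 + 9 + 7 + 0 = 186

186


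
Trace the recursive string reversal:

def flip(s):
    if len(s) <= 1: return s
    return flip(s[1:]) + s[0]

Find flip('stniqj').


flip('stniqj') = flip('tniqj') + 's'
flip('tniqj') = flip('niqj') + 't'
flip('niqj') = flip('iqj') + 'n'
flip('iqj') = flip('qj') + 'i'
flip('qj') = flip('j') + 'q'
flip('j') = 'j'  (base case)
Concatenating: 'j' + 'q' + 'i' + 'n' + 't' + 's' = 'jqints'

jqints


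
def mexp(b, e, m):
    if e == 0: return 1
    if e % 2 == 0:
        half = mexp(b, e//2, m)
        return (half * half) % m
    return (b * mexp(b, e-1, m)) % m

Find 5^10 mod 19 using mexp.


mexp(5, 10, 19): e is even, compute mexp(5, 5, 19)
  mexp(5, 5, 19): e is odd, compute mexp(5, 4, 19)
    mexp(5, 4, 19): e is even, compute mexp(5, 2, 19)
      mexp(5, 2, 19): e is even, compute mexp(5, 1, 19)
        mexp(5, 1, 19): e is odd, compute mexp(5, 0, 19)
          mexp(5, 0, 19) = 1
        (5 * 1) % 19 = 5
      half=5, (5*5) % 19 = 6
    half=6, (6*6) % 19 = 17
  (5 * 17) % 19 = 9
half=9, (9*9) % 19 = 5

5


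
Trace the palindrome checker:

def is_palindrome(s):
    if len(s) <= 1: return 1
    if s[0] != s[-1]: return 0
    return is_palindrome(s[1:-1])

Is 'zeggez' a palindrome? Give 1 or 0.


is_palindrome('zeggez'): s[0]='z' == s[-1]='z' -> check is_palindrome('egge')
is_palindrome('egge'): s[0]='e' == s[-1]='e' -> check is_palindrome('gg')
is_palindrome('gg'): s[0]='g' == s[-1]='g' -> check is_palindrome('')
is_palindrome(''): len <= 1 -> return 1  (base case)
Result: 1 (palindrome)

1


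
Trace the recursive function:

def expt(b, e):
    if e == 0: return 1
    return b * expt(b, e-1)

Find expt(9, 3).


expt(9, 3)
= 9 * expt(9, 2)
= 9 * 9 * expt(9, 1)
= 9 * 9 * 9 * expt(9, 0)
= 9 * 9 * 9 * 1
= 729

729


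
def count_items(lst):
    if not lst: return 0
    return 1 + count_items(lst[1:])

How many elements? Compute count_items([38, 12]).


count_items([38, 12]) = 1 + count_items([12])
count_items([12]) = 1 + count_items([])
count_items([]) = 0  (base case)
Unwinding: 1 + 1 + 0 = 2

2


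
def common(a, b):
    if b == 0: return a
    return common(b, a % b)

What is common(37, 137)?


common(37, 137) = common(137, 37)
common(137, 37) = common(37, 26)
common(37, 26) = common(26, 11)
common(26, 11) = common(11, 4)
common(11, 4) = common(4, 3)
common(4, 3) = common(3, 1)
common(3, 1) = common(1, 0)
common(1, 0) = 1  (base case)

1


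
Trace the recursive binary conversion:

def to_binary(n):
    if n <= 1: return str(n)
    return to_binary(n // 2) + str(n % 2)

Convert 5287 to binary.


to_binary(5287) = to_binary(2643) + '1'
to_binary(2643) = to_binary(1321) + '1'
to_binary(1321) = to_binary(660) + '1'
to_binary(660) = to_binary(330) + '0'
to_binary(330) = to_binary(165) + '0'
to_binary(165) = to_binary(82) + '1'
to_binary(82) = to_binary(41) + '0'
to_binary(41) = to_binary(20) + '1'
to_binary(20) = to_binary(10) + '0'
to_binary(10) = to_binary(5) + '0'
to_binary(5) = to_binary(2) + '1'
to_binary(2) = to_binary(1) + '0'
to_binary(1) = '1'  (base case)
Concatenating: '1' + '0' + '1' + '0' + '0' + '1' + '0' + '1' + '0' + '0' + '1' + '1' + '1' = '1010010100111'

1010010100111


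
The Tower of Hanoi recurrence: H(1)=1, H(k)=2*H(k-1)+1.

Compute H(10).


H(10) = 2 * H(9) + 1
H(9) = 2 * H(8) + 1
H(8) = 2 * H(7) + 1
H(7) = 2 * H(6) + 1
H(6) = 2 * H(5) + 1
H(5) = 2 * H(4) + 1
H(4) = 2 * H(3) + 1
H(3) = 2 * H(2) + 1
H(2) = 2 * H(1) + 1
H(1) = 1  (base case)
H(2) = 2 * 1 + 1 = 3
H(3) = 2 * 3 + 1 = 7
H(4) = 2 * 7 + 1 = 15
H(5) = 2 * 15 + 1 = 31
H(6) = 2 * 31 + 1 = 63
H(7) = 2 * 63 + 1 = 127
H(8) = 2 * 127 + 1 = 255
H(9) = 2 * 255 + 1 = 511
H(10) = 2 * 511 + 1 = 1023

1023


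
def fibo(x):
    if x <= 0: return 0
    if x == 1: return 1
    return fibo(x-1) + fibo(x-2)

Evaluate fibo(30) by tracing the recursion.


Computing fibo(30) bottom-up:
fibo(0) = 0
fibo(1) = 1
fibo(2) = fibo(1) + fibo(0) = 1 + 0 = 1
fibo(3) = fibo(2) + fibo(1) = 1 + 1 = 2
fibo(4) = fibo(3) + fibo(2) = 2 + 1 = 3
fibo(5) = fibo(4) + fibo(3) = 3 + 2 = 5
fibo(6) = fibo(5) + fibo(4) = 5 + 3 = 8
fibo(7) = fibo(6) + fibo(5) = 8 + 5 = 13
fibo(8) = fibo(7) + fibo(6) = 13 + 8 = 21
fibo(9) = fibo(8) + fibo(7) = 21 + 13 = 34
fibo(10) = fibo(9) + fibo(8) = 34 + 21 = 55
fibo(11) = fibo(10) + fibo(9) = 55 + 34 = 89
fibo(12) = fibo(11) + fibo(10) = 89 + 55 = 144
fibo(13) = fibo(12) + fibo(11) = 144 + 89 = 233
fibo(14) = fibo(13) + fibo(12) = 233 + 144 = 377
fibo(15) = fibo(14) + fibo(13) = 377 + 233 = 610
fibo(16) = fibo(15) + fibo(14) = 610 + 377 = 987
fibo(17) = fibo(16) + fibo(15) = 987 + 610 = 1597
fibo(18) = fibo(17) + fibo(16) = 1597 + 987 = 2584
fibo(19) = fibo(18) + fibo(17) = 2584 + 1597 = 4181
fibo(20) = fibo(19) + fibo(18) = 4181 + 2584 = 6765
fibo(21) = fibo(20) + fibo(19) = 6765 + 4181 = 10946
fibo(22) = fibo(21) + fibo(20) = 10946 + 6765 = 17711
fibo(23) = fibo(22) + fibo(21) = 17711 + 10946 = 28657
fibo(24) = fibo(23) + fibo(22) = 28657 + 17711 = 46368
fibo(25) = fibo(24) + fibo(23) = 46368 + 28657 = 75025
fibo(26) = fibo(25) + fibo(24) = 75025 + 46368 = 121393
fibo(27) = fibo(26) + fibo(25) = 121393 + 75025 = 196418
fibo(28) = fibo(27) + fibo(26) = 196418 + 121393 = 317811
fibo(29) = fibo(28) + fibo(27) = 317811 + 196418 = 514229
fibo(30) = fibo(29) + fibo(28) = 514229 + 317811 = 832040

832040


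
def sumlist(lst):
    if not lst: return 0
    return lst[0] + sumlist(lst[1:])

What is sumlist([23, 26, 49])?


sumlist([23, 26, 49]) = 23 + sumlist([26, 49])
sumlist([26, 49]) = 26 + sumlist([49])
sumlist([49]) = 49 + sumlist([])
sumlist([]) = 0  (base case)
Total: 23 + 26 + 49 + 0 = 98

98


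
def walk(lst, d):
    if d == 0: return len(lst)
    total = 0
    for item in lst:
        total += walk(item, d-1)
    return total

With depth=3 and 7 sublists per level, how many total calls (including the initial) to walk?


At depth 0 (root): 1 call
At depth 1: each of 1 parents calls walk on 7 children = 7 calls
At depth 2: each of 7 parents calls walk on 7 children = 49 calls
At depth 3: each of 49 parents calls walk on 7 children = 343 calls
Total: 1 + 7 + 49 + 343 = 400

400


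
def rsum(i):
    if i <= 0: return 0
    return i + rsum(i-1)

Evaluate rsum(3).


rsum(3)
= 3 + 2 + 1 + rsum(0)
= 3 + 2 + 1 + 0
= 6

6


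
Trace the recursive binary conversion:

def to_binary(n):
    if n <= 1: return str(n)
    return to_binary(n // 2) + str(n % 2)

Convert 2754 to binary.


to_binary(2754) = to_binary(1377) + '0'
to_binary(1377) = to_binary(688) + '1'
to_binary(688) = to_binary(344) + '0'
to_binary(344) = to_binary(172) + '0'
to_binary(172) = to_binary(86) + '0'
to_binary(86) = to_binary(43) + '0'
to_binary(43) = to_binary(21) + '1'
to_binary(21) = to_binary(10) + '1'
to_binary(10) = to_binary(5) + '0'
to_binary(5) = to_binary(2) + '1'
to_binary(2) = to_binary(1) + '0'
to_binary(1) = '1'  (base case)
Concatenating: '1' + '0' + '1' + '0' + '1' + '1' + '0' + '0' + '0' + '0' + '1' + '0' = '101011000010'

101011000010


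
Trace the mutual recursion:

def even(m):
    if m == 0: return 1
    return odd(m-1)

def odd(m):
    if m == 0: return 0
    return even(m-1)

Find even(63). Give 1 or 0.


even(63) = odd(62)
odd(62) = even(61)
even(61) = odd(60)
odd(60) = even(59)
even(59) = odd(58)
odd(58) = even(57)
even(57) = odd(56)
odd(56) = even(55)
even(55) = odd(54)
odd(54) = even(53)
even(53) = odd(52)
odd(52) = even(51)
even(51) = odd(50)
odd(50) = even(49)
even(49) = odd(48)
odd(48) = even(47)
even(47) = odd(46)
odd(46) = even(45)
even(45) = odd(44)
odd(44) = even(43)
even(43) = odd(42)
odd(42) = even(41)
even(41) = odd(40)
odd(40) = even(39)
even(39) = odd(38)
odd(38) = even(37)
even(37) = odd(36)
odd(36) = even(35)
even(35) = odd(34)
odd(34) = even(33)
even(33) = odd(32)
odd(32) = even(31)
even(31) = odd(30)
odd(30) = even(29)
even(29) = odd(28)
odd(28) = even(27)
even(27) = odd(26)
odd(26) = even(25)
even(25) = odd(24)
odd(24) = even(23)
even(23) = odd(22)
odd(22) = even(21)
even(21) = odd(20)
odd(20) = even(19)
even(19) = odd(18)
odd(18) = even(17)
even(17) = odd(16)
odd(16) = even(15)
even(15) = odd(14)
odd(14) = even(13)
even(13) = odd(12)
odd(12) = even(11)
even(11) = odd(10)
odd(10) = even(9)
even(9) = odd(8)
odd(8) = even(7)
even(7) = odd(6)
odd(6) = even(5)
even(5) = odd(4)
odd(4) = even(3)
even(3) = odd(2)
odd(2) = even(1)
even(1) = odd(0)
odd(0) = 0  (base case)
Result: 0

0


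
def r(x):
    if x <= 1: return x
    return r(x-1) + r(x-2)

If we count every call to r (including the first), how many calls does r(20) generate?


Let C(n) = total calls for r(n)
C(0) = 1, C(1) = 1
C(2) = 1 + C(1) + C(0) = 1 + 1 + 1 = 3
C(3) = 1 + C(2) + C(1) = 1 + 3 + 1 = 5
C(4) = 1 + C(3) + C(2) = 1 + 5 + 3 = 9
C(5) = 1 + C(4) + C(3) = 1 + 9 + 5 = 15
C(6) = 1 + C(5) + C(4) = 1 + 15 + 9 = 25
C(7) = 1 + C(6) + C(5) = 1 + 25 + 15 = 41
C(8) = 1 + C(7) + C(6) = 1 + 41 + 25 = 67
C(9) = 1 + C(8) + C(7) = 1 + 67 + 41 = 109
C(10) = 1 + C(9) + C(8) = 1 + 109 + 67 = 177
C(11) = 1 + C(10) + C(9) = 1 + 177 + 109 = 287
C(12) = 1 + C(11) + C(10) = 1 + 287 + 177 = 465
C(13) = 1 + C(12) + C(11) = 1 + 465 + 287 = 753
C(14) = 1 + C(13) + C(12) = 1 + 753 + 465 = 1219
C(15) = 1 + C(14) + C(13) = 1 + 1219 + 753 = 1973
C(16) = 1 + C(15) + C(14) = 1 + 1973 + 1219 = 3193
C(17) = 1 + C(16) + C(15) = 1 + 3193 + 1973 = 5167
C(18) = 1 + C(17) + C(16) = 1 + 5167 + 3193 = 8361
C(19) = 1 + C(18) + C(17) = 1 + 8361 + 5167 = 13529
C(20) = 1 + C(19) + C(18) = 1 + 13529 + 8361 = 21891

21891


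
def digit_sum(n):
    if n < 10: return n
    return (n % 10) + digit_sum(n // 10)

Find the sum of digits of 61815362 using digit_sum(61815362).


digit_sum(61815362) = 2 + digit_sum(6181536)
digit_sum(6181536) = 6 + digit_sum(618153)
digit_sum(618153) = 3 + digit_sum(61815)
digit_sum(61815) = 5 + digit_sum(6181)
digit_sum(6181) = 1 + digit_sum(618)
digit_sum(618) = 8 + digit_sum(61)
digit_sum(61) = 1 + digit_sum(6)
digit_sum(6) = 6  (base case)
Total: 2 + 6 + 3 + 5 + 1 + 8 + 1 + 6 = 32

32


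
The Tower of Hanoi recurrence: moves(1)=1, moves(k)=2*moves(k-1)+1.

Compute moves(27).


moves(27) = 2 * moves(26) + 1
moves(26) = 2 * moves(25) + 1
moves(25) = 2 * moves(24) + 1
moves(24) = 2 * moves(23) + 1
moves(23) = 2 * moves(22) + 1
moves(22) = 2 * moves(21) + 1
moves(21) = 2 * moves(20) + 1
moves(20) = 2 * moves(19) + 1
moves(19) = 2 * moves(18) + 1
moves(18) = 2 * moves(17) + 1
moves(17) = 2 * moves(16) + 1
moves(16) = 2 * moves(15) + 1
moves(15) = 2 * moves(14) + 1
moves(14) = 2 * moves(13) + 1
moves(13) = 2 * moves(12) + 1
moves(12) = 2 * moves(11) + 1
moves(11) = 2 * moves(10) + 1
moves(10) = 2 * moves(9) + 1
moves(9) = 2 * moves(8) + 1
moves(8) = 2 * moves(7) + 1
moves(7) = 2 * moves(6) + 1
moves(6) = 2 * moves(5) + 1
moves(5) = 2 * moves(4) + 1
moves(4) = 2 * moves(3) + 1
moves(3) = 2 * moves(2) + 1
moves(2) = 2 * moves(1) + 1
moves(1) = 1  (base case)
moves(2) = 2 * 1 + 1 = 3
moves(3) = 2 * 3 + 1 = 7
moves(4) = 2 * 7 + 1 = 15
moves(5) = 2 * 15 + 1 = 31
moves(6) = 2 * 31 + 1 = 63
moves(7) = 2 * 63 + 1 = 127
moves(8) = 2 * 127 + 1 = 255
moves(9) = 2 * 255 + 1 = 511
moves(10) = 2 * 511 + 1 = 1023
moves(11) = 2 * 1023 + 1 = 2047
moves(12) = 2 * 2047 + 1 = 4095
moves(13) = 2 * 4095 + 1 = 8191
moves(14) = 2 * 8191 + 1 = 16383
moves(15) = 2 * 16383 + 1 = 32767
moves(16) = 2 * 32767 + 1 = 65535
moves(17) = 2 * 65535 + 1 = 131071
moves(18) = 2 * 131071 + 1 = 262143
moves(19) = 2 * 262143 + 1 = 524287
moves(20) = 2 * 524287 + 1 = 1048575
moves(21) = 2 * 1048575 + 1 = 2097151
moves(22) = 2 * 2097151 + 1 = 4194303
moves(23) = 2 * 4194303 + 1 = 8388607
moves(24) = 2 * 8388607 + 1 = 16777215
moves(25) = 2 * 16777215 + 1 = 33554431
moves(26) = 2 * 33554431 + 1 = 67108863
moves(27) = 2 * 67108863 + 1 = 134217727

134217727


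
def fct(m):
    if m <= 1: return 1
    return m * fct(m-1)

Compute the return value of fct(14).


fct(14)
= 14 * fct(13)
= 14 * 13 * fct(12)
= 14 * 13 * 12 * fct(11)
= 14 * 13 * 12 * 11 * fct(10)
= 14 * 13 * 12 * 11 * 10 * fct(9)
= 14 * 13 * 12 * 11 * 10 * 9 * fct(8)
= 14 * 13 * 12 * 11 * 10 * 9 * 8 * fct(7)
= 14 * 13 * 12 * 11 * 10 * 9 * 8 * 7 * fct(6)
= 14 * 13 * 12 * 11 * 10 * 9 * 8 * 7 * 6 * fct(5)
= 14 * 13 * 12 * 11 * 10 * 9 * 8 * 7 * 6 * 5 * fct(4)
= 14 * 13 * 12 * 11 * 10 * 9 * 8 * 7 * 6 * 5 * 4 * fct(3)
= 14 * 13 * 12 * 11 * 10 * 9 * 8 * 7 * 6 * 5 * 4 * 3 * fct(2)
= 14 * 13 * 12 * 11 * 10 * 9 * 8 * 7 * 6 * 5 * 4 * 3 * 2 * fct(1)
= 14 * 13 * 12 * 11 * 10 * 9 * 8 * 7 * 6 * 5 * 4 * 3 * 2 * 1
= 87178291200

87178291200


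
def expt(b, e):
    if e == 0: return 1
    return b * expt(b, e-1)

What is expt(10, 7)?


expt(10, 7)
= 10 * expt(10, 6)
= 10 * 10 * expt(10, 5)
= 10 * 10 * 10 * expt(10, 4)
= 10 * 10 * 10 * 10 * expt(10, 3)
= 10 * 10 * 10 * 10 * 10 * expt(10, 2)
= 10 * 10 * 10 * 10 * 10 * 10 * expt(10, 1)
= 10 * 10 * 10 * 10 * 10 * 10 * 10 * expt(10, 0)
= 10 * 10 * 10 * 10 * 10 * 10 * 10 * 1
= 10000000

10000000


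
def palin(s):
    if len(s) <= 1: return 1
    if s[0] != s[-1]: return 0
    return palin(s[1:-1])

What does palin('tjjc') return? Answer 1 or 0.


palin('tjjc'): s[0]='t' != s[-1]='c' -> return 0
Result: 0 (not a palindrome)

0


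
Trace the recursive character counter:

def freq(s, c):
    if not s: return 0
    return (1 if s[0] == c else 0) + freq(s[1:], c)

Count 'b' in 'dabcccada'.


s[0]='d' != 'b' -> 0
s[0]='a' != 'b' -> 0
s[0]='b' == 'b' -> 1
s[0]='c' != 'b' -> 0
s[0]='c' != 'b' -> 0
s[0]='c' != 'b' -> 0
s[0]='a' != 'b' -> 0
s[0]='d' != 'b' -> 0
s[0]='a' != 'b' -> 0
Sum: 0 + 0 + 1 + 0 + 0 + 0 + 0 + 0 + 0 = 1

1


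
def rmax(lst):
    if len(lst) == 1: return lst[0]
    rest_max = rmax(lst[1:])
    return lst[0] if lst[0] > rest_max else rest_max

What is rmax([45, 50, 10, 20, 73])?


rmax([45, 50, 10, 20, 73]): compare 45 with rmax([50, 10, 20, 73])
rmax([50, 10, 20, 73]): compare 50 with rmax([10, 20, 73])
rmax([10, 20, 73]): compare 10 with rmax([20, 73])
rmax([20, 73]): compare 20 with rmax([73])
rmax([73]) = 73  (base case)
Compare 20 with 73 -> 73
Compare 10 with 73 -> 73
Compare 50 with 73 -> 73
Compare 45 with 73 -> 73

73


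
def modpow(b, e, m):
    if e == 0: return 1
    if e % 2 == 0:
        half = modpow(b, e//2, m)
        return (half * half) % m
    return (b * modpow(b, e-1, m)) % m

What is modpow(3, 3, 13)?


modpow(3, 3, 13): e is odd, compute modpow(3, 2, 13)
  modpow(3, 2, 13): e is even, compute modpow(3, 1, 13)
    modpow(3, 1, 13): e is odd, compute modpow(3, 0, 13)
      modpow(3, 0, 13) = 1
    (3 * 1) % 13 = 3
  half=3, (3*3) % 13 = 9
(3 * 9) % 13 = 1

1


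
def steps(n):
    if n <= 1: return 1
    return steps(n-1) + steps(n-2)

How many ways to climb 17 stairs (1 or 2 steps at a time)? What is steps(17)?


Building up from base cases:
steps(0) = 1
steps(1) = 1
steps(2) = steps(1) + steps(0) = 1 + 1 = 2
steps(3) = steps(2) + steps(1) = 2 + 1 = 3
steps(4) = steps(3) + steps(2) = 3 + 2 = 5
steps(5) = steps(4) + steps(3) = 5 + 3 = 8
steps(6) = steps(5) + steps(4) = 8 + 5 = 13
steps(7) = steps(6) + steps(5) = 13 + 8 = 21
steps(8) = steps(7) + steps(6) = 21 + 13 = 34
steps(9) = steps(8) + steps(7) = 34 + 21 = 55
steps(10) = steps(9) + steps(8) = 55 + 34 = 89
steps(11) = steps(10) + steps(9) = 89 + 55 = 144
steps(12) = steps(11) + steps(10) = 144 + 89 = 233
steps(13) = steps(12) + steps(11) = 233 + 144 = 377
steps(14) = steps(13) + steps(12) = 377 + 233 = 610
steps(15) = steps(14) + steps(13) = 610 + 377 = 987
steps(16) = steps(15) + steps(14) = 987 + 610 = 1597
steps(17) = steps(16) + steps(15) = 1597 + 987 = 2584

2584


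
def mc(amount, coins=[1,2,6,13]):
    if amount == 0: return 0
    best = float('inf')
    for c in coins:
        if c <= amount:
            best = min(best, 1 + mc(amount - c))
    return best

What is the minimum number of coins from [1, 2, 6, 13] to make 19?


Building up with DP:
mc(0) = 0
mc(1) = min(1+mc(0)=1+0=1) = 1
mc(2) = min(1+mc(1)=1+1=2, 1+mc(0)=1+0=1) = 1
mc(3) = min(1+mc(2)=1+1=2, 1+mc(1)=1+1=2) = 2
mc(4) = min(1+mc(3)=1+2=3, 1+mc(2)=1+1=2) = 2
mc(5) = min(1+mc(4)=1+2=3, 1+mc(3)=1+2=3) = 3
mc(6) = min(1+mc(5)=1+3=4, 1+mc(4)=1+2=3, 1+mc(0)=1+0=1) = 1
mc(7) = min(1+mc(6)=1+1=2, 1+mc(5)=1+3=4, 1+mc(1)=1+1=2) = 2
mc(8) = min(1+mc(7)=1+2=3, 1+mc(6)=1+1=2, 1+mc(2)=1+1=2) = 2
mc(9) = min(1+mc(8)=1+2=3, 1+mc(7)=1+2=3, 1+mc(3)=1+2=3) = 3
mc(10) = min(1+mc(9)=1+3=4, 1+mc(8)=1+2=3, 1+mc(4)=1+2=3) = 3
mc(11) = min(1+mc(10)=1+3=4, 1+mc(9)=1+3=4, 1+mc(5)=1+3=4) = 4
mc(12) = min(1+mc(11)=1+4=5, 1+mc(10)=1+3=4, 1+mc(6)=1+1=2) = 2
mc(13) = min(1+mc(12)=1+2=3, 1+mc(11)=1+4=5, 1+mc(7)=1+2=3, 1+mc(0)=1+0=1) = 1
mc(14) = min(1+mc(13)=1+1=2, 1+mc(12)=1+2=3, 1+mc(8)=1+2=3, 1+mc(1)=1+1=2) = 2
mc(15) = min(1+mc(14)=1+2=3, 1+mc(13)=1+1=2, 1+mc(9)=1+3=4, 1+mc(2)=1+1=2) = 2
mc(16) = min(1+mc(15)=1+2=3, 1+mc(14)=1+2=3, 1+mc(10)=1+3=4, 1+mc(3)=1+2=3) = 3
mc(17) = min(1+mc(16)=1+3=4, 1+mc(15)=1+2=3, 1+mc(11)=1+4=5, 1+mc(4)=1+2=3) = 3
mc(18) = min(1+mc(17)=1+3=4, 1+mc(16)=1+3=4, 1+mc(12)=1+2=3, 1+mc(5)=1+3=4) = 3
mc(19) = min(1+mc(18)=1+3=4, 1+mc(17)=1+3=4, 1+mc(13)=1+1=2, 1+mc(6)=1+1=2) = 2

2


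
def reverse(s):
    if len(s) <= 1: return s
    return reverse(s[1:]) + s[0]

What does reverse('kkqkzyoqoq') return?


reverse('kkqkzyoqoq') = reverse('kqkzyoqoq') + 'k'
reverse('kqkzyoqoq') = reverse('qkzyoqoq') + 'k'
reverse('qkzyoqoq') = reverse('kzyoqoq') + 'q'
reverse('kzyoqoq') = reverse('zyoqoq') + 'k'
reverse('zyoqoq') = reverse('yoqoq') + 'z'
reverse('yoqoq') = reverse('oqoq') + 'y'
reverse('oqoq') = reverse('qoq') + 'o'
reverse('qoq') = reverse('oq') + 'q'
reverse('oq') = reverse('q') + 'o'
reverse('q') = 'q'  (base case)
Concatenating: 'q' + 'o' + 'q' + 'o' + 'y' + 'z' + 'k' + 'q' + 'k' + 'k' = 'qoqoyzkqkk'

qoqoyzkqkk


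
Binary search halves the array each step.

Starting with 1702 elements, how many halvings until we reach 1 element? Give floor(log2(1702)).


1702 / 2 = 851
851 / 2 = 425
425 / 2 = 212
212 / 2 = 106
106 / 2 = 53
53 / 2 = 26
26 / 2 = 13
13 / 2 = 6
6 / 2 = 3
3 / 2 = 1
Reached 1 after 10 halvings

10


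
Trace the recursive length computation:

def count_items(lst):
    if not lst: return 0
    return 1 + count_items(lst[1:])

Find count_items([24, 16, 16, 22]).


count_items([24, 16, 16, 22]) = 1 + count_items([16, 16, 22])
count_items([16, 16, 22]) = 1 + count_items([16, 22])
count_items([16, 22]) = 1 + count_items([22])
count_items([22]) = 1 + count_items([])
count_items([]) = 0  (base case)
Unwinding: 1 + 1 + 1 + 1 + 0 = 4

4


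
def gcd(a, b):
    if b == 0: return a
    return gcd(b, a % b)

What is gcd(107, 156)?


gcd(107, 156) = gcd(156, 107)
gcd(156, 107) = gcd(107, 49)
gcd(107, 49) = gcd(49, 9)
gcd(49, 9) = gcd(9, 4)
gcd(9, 4) = gcd(4, 1)
gcd(4, 1) = gcd(1, 0)
gcd(1, 0) = 1  (base case)

1


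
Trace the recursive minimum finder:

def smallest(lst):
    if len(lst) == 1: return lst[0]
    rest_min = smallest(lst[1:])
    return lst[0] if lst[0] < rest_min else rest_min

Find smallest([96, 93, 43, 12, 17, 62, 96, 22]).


smallest([96, 93, 43, 12, 17, 62, 96, 22]): compare 96 with smallest([93, 43, 12, 17, 62, 96, 22])
smallest([93, 43, 12, 17, 62, 96, 22]): compare 93 with smallest([43, 12, 17, 62, 96, 22])
smallest([43, 12, 17, 62, 96, 22]): compare 43 with smallest([12, 17, 62, 96, 22])
smallest([12, 17, 62, 96, 22]): compare 12 with smallest([17, 62, 96, 22])
smallest([17, 62, 96, 22]): compare 17 with smallest([62, 96, 22])
smallest([62, 96, 22]): compare 62 with smallest([96, 22])
smallest([96, 22]): compare 96 with smallest([22])
smallest([22]) = 22  (base case)
Compare 96 with 22 -> 22
Compare 62 with 22 -> 22
Compare 17 with 22 -> 17
Compare 12 with 17 -> 12
Compare 43 with 12 -> 12
Compare 93 with 12 -> 12
Compare 96 with 12 -> 12

12


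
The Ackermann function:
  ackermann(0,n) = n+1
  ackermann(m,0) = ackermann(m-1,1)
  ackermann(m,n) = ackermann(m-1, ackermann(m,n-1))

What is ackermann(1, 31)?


ackermann(1, 31) = ackermann(0, ackermann(1, 30))
  ackermann(1, 30) = ackermann(0, ackermann(1, 29))
    ackermann(1, 29) = ackermann(0, ackermann(1, 28))
      ackermann(1, 28) = ackermann(0, ackermann(1, 27))
        ackermann(1, 27) = ackermann(0, ackermann(1, 26))
          ackermann(1, 26) = ackermann(0, ackermann(1, 25))
          ackermann(1, 25) = ackermann(0, ackermann(1, 24))
          ackermann(1, 24) = ackermann(0, ackermann(1, 23))
          ackermann(1, 23) = ackermann(0, ackermann(1, 22))
          ackermann(1, 22) = ackermann(0, ackermann(1, 21))
          ackermann(1, 21) = ackermann(0, ackermann(1, 20))
          ackermann(1, 20) = ackermann(0, ackermann(1, 19))
          ackermann(1, 19) = ackermann(0, ackermann(1, 18))
          ackermann(1, 18) = ackermann(0, ackermann(1, 17))
          ackermann(1, 17) = ackermann(0, ackermann(1, 16))
          ackermann(1, 16) = ackermann(0, ackermann(1, 15))
          ackermann(1, 15) = ackermann(0, ackermann(1, 14))
          ackermann(1, 14) = ackermann(0, ackermann(1, 13))
          ackermann(1, 13) = ackermann(0, ackermann(1, 12))
          ackermann(1, 12) = ackermann(0, ackermann(1, 11))
          ackermann(1, 11) = ackermann(0, ackermann(1, 10))
          ackermann(1, 10) = ackermann(0, ackermann(1, 9))
          ackermann(1, 9) = ackermann(0, ackermann(1, 8))
          ackermann(1, 8) = ackermann(0, ackermann(1, 7))
          ackermann(1, 7) = ackermann(0, ackermann(1, 6))
... (trace truncated)
Result: ackermann(1, 31) = 33

33


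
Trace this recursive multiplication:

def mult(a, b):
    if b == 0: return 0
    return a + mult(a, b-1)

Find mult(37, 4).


mult(37, 4) = 37 + mult(37, 3)
mult(37, 3) = 37 + mult(37, 2)
mult(37, 2) = 37 + mult(37, 1)
mult(37, 1) = 37 + mult(37, 0)
mult(37, 0) = 0  (base case)
Total: 37 + 37 + 37 + 37 + 0 = 148

148


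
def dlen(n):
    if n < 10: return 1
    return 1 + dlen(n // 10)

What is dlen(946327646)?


dlen(946327646) = 1 + dlen(94632764)
dlen(94632764) = 1 + dlen(9463276)
dlen(9463276) = 1 + dlen(946327)
dlen(946327) = 1 + dlen(94632)
dlen(94632) = 1 + dlen(9463)
dlen(9463) = 1 + dlen(946)
dlen(946) = 1 + dlen(94)
dlen(94) = 1 + dlen(9)
dlen(9) = 1  (base case: 9 < 10)
Unwinding: 1 + 1 + 1 + 1 + 1 + 1 + 1 + 1 + 1 = 9

9


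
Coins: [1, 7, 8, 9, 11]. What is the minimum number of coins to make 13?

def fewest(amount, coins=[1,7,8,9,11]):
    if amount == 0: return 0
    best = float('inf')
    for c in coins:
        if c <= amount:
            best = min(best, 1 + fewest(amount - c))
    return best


Building up with DP:
fewest(0) = 0
fewest(1) = min(1+fewest(0)=1+0=1) = 1
fewest(2) = min(1+fewest(1)=1+1=2) = 2
fewest(3) = min(1+fewest(2)=1+2=3) = 3
fewest(4) = min(1+fewest(3)=1+3=4) = 4
fewest(5) = min(1+fewest(4)=1+4=5) = 5
fewest(6) = min(1+fewest(5)=1+5=6) = 6
fewest(7) = min(1+fewest(6)=1+6=7, 1+fewest(0)=1+0=1) = 1
fewest(8) = min(1+fewest(7)=1+1=2, 1+fewest(1)=1+1=2, 1+fewest(0)=1+0=1) = 1
fewest(9) = min(1+fewest(8)=1+1=2, 1+fewest(2)=1+2=3, 1+fewest(1)=1+1=2, 1+fewest(0)=1+0=1) = 1
fewest(10) = min(1+fewest(9)=1+1=2, 1+fewest(3)=1+3=4, 1+fewest(2)=1+2=3, 1+fewest(1)=1+1=2) = 2
fewest(11) = min(1+fewest(10)=1+2=3, 1+fewest(4)=1+4=5, 1+fewest(3)=1+3=4, 1+fewest(2)=1+2=3, 1+fewest(0)=1+0=1) = 1
fewest(12) = min(1+fewest(11)=1+1=2, 1+fewest(5)=1+5=6, 1+fewest(4)=1+4=5, 1+fewest(3)=1+3=4, 1+fewest(1)=1+1=2) = 2
fewest(13) = min(1+fewest(12)=1+2=3, 1+fewest(6)=1+6=7, 1+fewest(5)=1+5=6, 1+fewest(4)=1+4=5, 1+fewest(2)=1+2=3) = 3

3


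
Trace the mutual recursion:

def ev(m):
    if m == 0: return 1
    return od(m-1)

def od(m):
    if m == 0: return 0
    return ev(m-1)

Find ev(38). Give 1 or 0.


ev(38) = od(37)
od(37) = ev(36)
ev(36) = od(35)
od(35) = ev(34)
ev(34) = od(33)
od(33) = ev(32)
ev(32) = od(31)
od(31) = ev(30)
ev(30) = od(29)
od(29) = ev(28)
ev(28) = od(27)
od(27) = ev(26)
ev(26) = od(25)
od(25) = ev(24)
ev(24) = od(23)
od(23) = ev(22)
ev(22) = od(21)
od(21) = ev(20)
ev(20) = od(19)
od(19) = ev(18)
ev(18) = od(17)
od(17) = ev(16)
ev(16) = od(15)
od(15) = ev(14)
ev(14) = od(13)
od(13) = ev(12)
ev(12) = od(11)
od(11) = ev(10)
ev(10) = od(9)
od(9) = ev(8)
ev(8) = od(7)
od(7) = ev(6)
ev(6) = od(5)
od(5) = ev(4)
ev(4) = od(3)
od(3) = ev(2)
ev(2) = od(1)
od(1) = ev(0)
ev(0) = 1  (base case)
Result: 1

1


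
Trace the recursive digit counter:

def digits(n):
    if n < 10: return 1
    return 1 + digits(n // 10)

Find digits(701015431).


digits(701015431) = 1 + digits(70101543)
digits(70101543) = 1 + digits(7010154)
digits(7010154) = 1 + digits(701015)
digits(701015) = 1 + digits(70101)
digits(70101) = 1 + digits(7010)
digits(7010) = 1 + digits(701)
digits(701) = 1 + digits(70)
digits(70) = 1 + digits(7)
digits(7) = 1  (base case: 7 < 10)
Unwinding: 1 + 1 + 1 + 1 + 1 + 1 + 1 + 1 + 1 = 9

9


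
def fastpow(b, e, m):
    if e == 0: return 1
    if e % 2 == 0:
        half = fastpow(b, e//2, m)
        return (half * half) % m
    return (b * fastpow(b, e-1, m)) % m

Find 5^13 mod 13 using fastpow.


fastpow(5, 13, 13): e is odd, compute fastpow(5, 12, 13)
  fastpow(5, 12, 13): e is even, compute fastpow(5, 6, 13)
    fastpow(5, 6, 13): e is even, compute fastpow(5, 3, 13)
      fastpow(5, 3, 13): e is odd, compute fastpow(5, 2, 13)
        fastpow(5, 2, 13): e is even, compute fastpow(5, 1, 13)
          fastpow(5, 1, 13): e is odd, compute fastpow(5, 0, 13)
          fastpow(5, 0, 13) = 1
          (5 * 1) % 13 = 5
        half=5, (5*5) % 13 = 12
      (5 * 12) % 13 = 8
    half=8, (8*8) % 13 = 12
  half=12, (12*12) % 13 = 1
(5 * 1) % 13 = 5

5


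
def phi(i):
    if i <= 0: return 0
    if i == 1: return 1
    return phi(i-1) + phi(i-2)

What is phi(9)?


Computing phi(9) bottom-up:
phi(0) = 0
phi(1) = 1
phi(2) = phi(1) + phi(0) = 1 + 0 = 1
phi(3) = phi(2) + phi(1) = 1 + 1 = 2
phi(4) = phi(3) + phi(2) = 2 + 1 = 3
phi(5) = phi(4) + phi(3) = 3 + 2 = 5
phi(6) = phi(5) + phi(4) = 5 + 3 = 8
phi(7) = phi(6) + phi(5) = 8 + 5 = 13
phi(8) = phi(7) + phi(6) = 13 + 8 = 21
phi(9) = phi(8) + phi(7) = 21 + 13 = 34

34


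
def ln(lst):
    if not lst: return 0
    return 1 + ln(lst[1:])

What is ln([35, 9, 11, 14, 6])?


ln([35, 9, 11, 14, 6]) = 1 + ln([9, 11, 14, 6])
ln([9, 11, 14, 6]) = 1 + ln([11, 14, 6])
ln([11, 14, 6]) = 1 + ln([14, 6])
ln([14, 6]) = 1 + ln([6])
ln([6]) = 1 + ln([])
ln([]) = 0  (base case)
Unwinding: 1 + 1 + 1 + 1 + 1 + 0 = 5

5


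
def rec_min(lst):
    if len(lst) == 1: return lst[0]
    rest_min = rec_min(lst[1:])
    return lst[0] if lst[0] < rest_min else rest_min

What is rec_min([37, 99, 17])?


rec_min([37, 99, 17]): compare 37 with rec_min([99, 17])
rec_min([99, 17]): compare 99 with rec_min([17])
rec_min([17]) = 17  (base case)
Compare 99 with 17 -> 17
Compare 37 with 17 -> 17

17


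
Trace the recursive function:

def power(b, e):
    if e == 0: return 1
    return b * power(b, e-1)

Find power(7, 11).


power(7, 11)
= 7 * power(7, 10)
= 7 * 7 * power(7, 9)
= 7 * 7 * 7 * power(7, 8)
= 7 * 7 * 7 * 7 * power(7, 7)
= 7 * 7 * 7 * 7 * 7 * power(7, 6)
= 7 * 7 * 7 * 7 * 7 * 7 * power(7, 5)
= 7 * 7 * 7 * 7 * 7 * 7 * 7 * power(7, 4)
= 7 * 7 * 7 * 7 * 7 * 7 * 7 * 7 * power(7, 3)
= 7 * 7 * 7 * 7 * 7 * 7 * 7 * 7 * 7 * power(7, 2)
= 7 * 7 * 7 * 7 * 7 * 7 * 7 * 7 * 7 * 7 * power(7, 1)
= 7 * 7 * 7 * 7 * 7 * 7 * 7 * 7 * 7 * 7 * 7 * power(7, 0)
= 7 * 7 * 7 * 7 * 7 * 7 * 7 * 7 * 7 * 7 * 7 * 1
= 1977326743

1977326743


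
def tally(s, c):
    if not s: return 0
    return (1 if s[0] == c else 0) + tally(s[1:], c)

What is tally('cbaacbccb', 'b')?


s[0]='c' != 'b' -> 0
s[0]='b' == 'b' -> 1
s[0]='a' != 'b' -> 0
s[0]='a' != 'b' -> 0
s[0]='c' != 'b' -> 0
s[0]='b' == 'b' -> 1
s[0]='c' != 'b' -> 0
s[0]='c' != 'b' -> 0
s[0]='b' == 'b' -> 1
Sum: 0 + 1 + 0 + 0 + 0 + 1 + 0 + 0 + 1 = 3

3


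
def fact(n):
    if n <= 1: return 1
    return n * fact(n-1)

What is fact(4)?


fact(4)
= 4 * fact(3)
= 4 * 3 * fact(2)
= 4 * 3 * 2 * fact(1)
= 4 * 3 * 2 * 1
= 24

24


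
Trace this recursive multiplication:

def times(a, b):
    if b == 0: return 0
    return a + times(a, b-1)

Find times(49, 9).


times(49, 9) = 49 + times(49, 8)
times(49, 8) = 49 + times(49, 7)
times(49, 7) = 49 + times(49, 6)
times(49, 6) = 49 + times(49, 5)
times(49, 5) = 49 + times(49, 4)
times(49, 4) = 49 + times(49, 3)
times(49, 3) = 49 + times(49, 2)
times(49, 2) = 49 + times(49, 1)
times(49, 1) = 49 + times(49, 0)
times(49, 0) = 0  (base case)
Total: 49 + 49 + 49 + 49 + 49 + 49 + 49 + 49 + 49 + 0 = 441

441


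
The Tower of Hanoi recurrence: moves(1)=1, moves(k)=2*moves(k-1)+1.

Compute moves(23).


moves(23) = 2 * moves(22) + 1
moves(22) = 2 * moves(21) + 1
moves(21) = 2 * moves(20) + 1
moves(20) = 2 * moves(19) + 1
moves(19) = 2 * moves(18) + 1
moves(18) = 2 * moves(17) + 1
moves(17) = 2 * moves(16) + 1
moves(16) = 2 * moves(15) + 1
moves(15) = 2 * moves(14) + 1
moves(14) = 2 * moves(13) + 1
moves(13) = 2 * moves(12) + 1
moves(12) = 2 * moves(11) + 1
moves(11) = 2 * moves(10) + 1
moves(10) = 2 * moves(9) + 1
moves(9) = 2 * moves(8) + 1
moves(8) = 2 * moves(7) + 1
moves(7) = 2 * moves(6) + 1
moves(6) = 2 * moves(5) + 1
moves(5) = 2 * moves(4) + 1
moves(4) = 2 * moves(3) + 1
moves(3) = 2 * moves(2) + 1
moves(2) = 2 * moves(1) + 1
moves(1) = 1  (base case)
moves(2) = 2 * 1 + 1 = 3
moves(3) = 2 * 3 + 1 = 7
moves(4) = 2 * 7 + 1 = 15
moves(5) = 2 * 15 + 1 = 31
moves(6) = 2 * 31 + 1 = 63
moves(7) = 2 * 63 + 1 = 127
moves(8) = 2 * 127 + 1 = 255
moves(9) = 2 * 255 + 1 = 511
moves(10) = 2 * 511 + 1 = 1023
moves(11) = 2 * 1023 + 1 = 2047
moves(12) = 2 * 2047 + 1 = 4095
moves(13) = 2 * 4095 + 1 = 8191
moves(14) = 2 * 8191 + 1 = 16383
moves(15) = 2 * 16383 + 1 = 32767
moves(16) = 2 * 32767 + 1 = 65535
moves(17) = 2 * 65535 + 1 = 131071
moves(18) = 2 * 131071 + 1 = 262143
moves(19) = 2 * 262143 + 1 = 524287
moves(20) = 2 * 524287 + 1 = 1048575
moves(21) = 2 * 1048575 + 1 = 2097151
moves(22) = 2 * 2097151 + 1 = 4194303
moves(23) = 2 * 4194303 + 1 = 8388607

8388607


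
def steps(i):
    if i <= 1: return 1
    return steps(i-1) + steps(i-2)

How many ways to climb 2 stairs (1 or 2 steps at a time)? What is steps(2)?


Building up from base cases:
steps(0) = 1
steps(1) = 1
steps(2) = steps(1) + steps(0) = 1 + 1 = 2

2


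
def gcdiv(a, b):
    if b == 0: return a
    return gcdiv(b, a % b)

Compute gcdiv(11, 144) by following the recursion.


gcdiv(11, 144) = gcdiv(144, 11)
gcdiv(144, 11) = gcdiv(11, 1)
gcdiv(11, 1) = gcdiv(1, 0)
gcdiv(1, 0) = 1  (base case)

1


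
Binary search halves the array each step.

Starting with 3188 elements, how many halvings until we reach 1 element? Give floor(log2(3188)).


3188 / 2 = 1594
1594 / 2 = 797
797 / 2 = 398
398 / 2 = 199
199 / 2 = 99
99 / 2 = 49
49 / 2 = 24
24 / 2 = 12
12 / 2 = 6
6 / 2 = 3
3 / 2 = 1
Reached 1 after 11 halvings

11


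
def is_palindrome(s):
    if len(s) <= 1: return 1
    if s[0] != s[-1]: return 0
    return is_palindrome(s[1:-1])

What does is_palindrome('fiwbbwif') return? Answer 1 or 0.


is_palindrome('fiwbbwif'): s[0]='f' == s[-1]='f' -> check is_palindrome('iwbbwi')
is_palindrome('iwbbwi'): s[0]='i' == s[-1]='i' -> check is_palindrome('wbbw')
is_palindrome('wbbw'): s[0]='w' == s[-1]='w' -> check is_palindrome('bb')
is_palindrome('bb'): s[0]='b' == s[-1]='b' -> check is_palindrome('')
is_palindrome(''): len <= 1 -> return 1  (base case)
Result: 1 (palindrome)

1


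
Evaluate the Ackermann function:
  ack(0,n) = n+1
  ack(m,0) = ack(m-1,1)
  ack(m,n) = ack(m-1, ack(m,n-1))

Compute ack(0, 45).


ack(0, 45) = 46
Result: ack(0, 45) = 46

46


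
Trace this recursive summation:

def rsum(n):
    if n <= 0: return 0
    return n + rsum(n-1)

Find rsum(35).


rsum(35)
= 35 + 34 + 33 + 32 + 31 + 30 + 29 + 28 + 27 + 26 + 25 + 24 + 23 + 22 + 21 + 20 + 19 + 18 + 17 + 16 + 15 + 14 + 13 + 12 + 11 + 10 + 9 + 8 + 7 + 6 + 5 + 4 + 3 + 2 + 1 + rsum(0)
= 35 + 34 + 33 + 32 + 31 + 30 + 29 + 28 + 27 + 26 + 25 + 24 + 23 + 22 + 21 + 20 + 19 + 18 + 17 + 16 + 15 + 14 + 13 + 12 + 11 + 10 + 9 + 8 + 7 + 6 + 5 + 4 + 3 + 2 + 1 + 0
= 630

630


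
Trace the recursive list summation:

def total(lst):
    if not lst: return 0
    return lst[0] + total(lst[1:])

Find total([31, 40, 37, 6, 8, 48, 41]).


total([31, 40, 37, 6, 8, 48, 41]) = 31 + total([40, 37, 6, 8, 48, 41])
total([40, 37, 6, 8, 48, 41]) = 40 + total([37, 6, 8, 48, 41])
total([37, 6, 8, 48, 41]) = 37 + total([6, 8, 48, 41])
total([6, 8, 48, 41]) = 6 + total([8, 48, 41])
total([8, 48, 41]) = 8 + total([48, 41])
total([48, 41]) = 48 + total([41])
total([41]) = 41 + total([])
total([]) = 0  (base case)
Total: 31 + 40 + 37 + 6 + 8 + 48 + 41 + 0 = 211

211


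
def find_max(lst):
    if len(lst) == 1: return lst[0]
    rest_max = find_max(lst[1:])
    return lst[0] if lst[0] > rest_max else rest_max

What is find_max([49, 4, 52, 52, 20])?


find_max([49, 4, 52, 52, 20]): compare 49 with find_max([4, 52, 52, 20])
find_max([4, 52, 52, 20]): compare 4 with find_max([52, 52, 20])
find_max([52, 52, 20]): compare 52 with find_max([52, 20])
find_max([52, 20]): compare 52 with find_max([20])
find_max([20]) = 20  (base case)
Compare 52 with 20 -> 52
Compare 52 with 52 -> 52
Compare 4 with 52 -> 52
Compare 49 with 52 -> 52

52


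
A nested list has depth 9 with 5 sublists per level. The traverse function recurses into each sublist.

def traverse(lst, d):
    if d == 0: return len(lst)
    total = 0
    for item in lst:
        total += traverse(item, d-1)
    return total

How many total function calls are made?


At depth 0 (root): 1 call
At depth 1: each of 1 parents calls traverse on 5 children = 5 calls
At depth 2: each of 5 parents calls traverse on 5 children = 25 calls
At depth 3: each of 25 parents calls traverse on 5 children = 125 calls
At depth 4: each of 125 parents calls traverse on 5 children = 625 calls
At depth 5: each of 625 parents calls traverse on 5 children = 3125 calls
At depth 6: each of 3125 parents calls traverse on 5 children = 15625 calls
At depth 7: each of 15625 parents calls traverse on 5 children = 78125 calls
At depth 8: each of 78125 parents calls traverse on 5 children = 390625 calls
At depth 9: each of 390625 parents calls traverse on 5 children = 1953125 calls
Total: 1 + 5 + 25 + 125 + 625 + 3125 + 15625 + 78125 + 390625 + 1953125 = 2441406

2441406


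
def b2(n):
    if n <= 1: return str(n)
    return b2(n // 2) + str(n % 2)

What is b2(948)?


b2(948) = b2(474) + '0'
b2(474) = b2(237) + '0'
b2(237) = b2(118) + '1'
b2(118) = b2(59) + '0'
b2(59) = b2(29) + '1'
b2(29) = b2(14) + '1'
b2(14) = b2(7) + '0'
b2(7) = b2(3) + '1'
b2(3) = b2(1) + '1'
b2(1) = '1'  (base case)
Concatenating: '1' + '1' + '1' + '0' + '1' + '1' + '0' + '1' + '0' + '0' = '1110110100'

1110110100
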